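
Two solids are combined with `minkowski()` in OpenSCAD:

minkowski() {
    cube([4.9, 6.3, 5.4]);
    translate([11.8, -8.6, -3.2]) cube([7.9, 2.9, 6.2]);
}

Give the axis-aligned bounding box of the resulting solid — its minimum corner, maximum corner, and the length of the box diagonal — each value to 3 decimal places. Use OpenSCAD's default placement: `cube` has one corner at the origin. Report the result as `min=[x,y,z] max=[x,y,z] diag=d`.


A = translate([11.8, -8.6, -3.2]) cube([7.9, 2.9, 6.2]) → bbox [11.8,-8.6,-3.2] .. [19.7,-5.7,3]
B = cube([4.9, 6.3, 5.4]) → bbox [0,0,0] .. [4.9,6.3,5.4]
lo = A.lo+B.lo = [11.8+0, -8.6+0, -3.2+0] = [11.800,-8.600,-3.200]
hi = A.hi+B.hi = [19.7+4.9, -5.7+6.3, 3+5.4] = [24.600,0.600,8.400]
diag = √(12.8²+9.2²+11.6²) = √383.04 = 19.571

min=[11.800,-8.600,-3.200] max=[24.600,0.600,8.400] diag=19.571


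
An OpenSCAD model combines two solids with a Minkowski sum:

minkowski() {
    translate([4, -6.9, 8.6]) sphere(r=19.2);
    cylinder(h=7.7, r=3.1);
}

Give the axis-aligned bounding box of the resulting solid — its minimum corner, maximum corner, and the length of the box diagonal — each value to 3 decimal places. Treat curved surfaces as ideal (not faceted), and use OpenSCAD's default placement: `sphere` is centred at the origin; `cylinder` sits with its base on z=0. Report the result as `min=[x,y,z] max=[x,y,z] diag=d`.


A = translate([4, -6.9, 8.6]) sphere(r=19.2) → bbox [-15.2,-26.1,-10.6] .. [23.2,12.3,27.8]
B = cylinder(h=7.7, r=3.1) → bbox [-3.1,-3.1,0] .. [3.1,3.1,7.7]
lo = A.lo+B.lo = [-15.2-3.1, -26.1-3.1, -10.6+0] = [-18.300,-29.200,-10.600]
hi = A.hi+B.hi = [23.2+3.1, 12.3+3.1, 27.8+7.7] = [26.300,15.400,35.500]
diag = √(44.6²+44.6²+46.1²) = √6103.53 = 78.125

min=[-18.300,-29.200,-10.600] max=[26.300,15.400,35.500] diag=78.125


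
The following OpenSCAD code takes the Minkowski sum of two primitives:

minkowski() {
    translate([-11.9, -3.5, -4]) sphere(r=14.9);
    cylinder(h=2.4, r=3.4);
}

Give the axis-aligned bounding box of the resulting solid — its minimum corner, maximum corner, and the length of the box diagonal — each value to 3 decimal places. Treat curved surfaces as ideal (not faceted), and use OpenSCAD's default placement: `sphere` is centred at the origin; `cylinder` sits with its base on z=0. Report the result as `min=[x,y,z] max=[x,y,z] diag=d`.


A = translate([-11.9, -3.5, -4]) sphere(r=14.9) → bbox [-26.8,-18.4,-18.9] .. [3,11.4,10.9]
B = cylinder(h=2.4, r=3.4) → bbox [-3.4,-3.4,0] .. [3.4,3.4,2.4]
lo = A.lo+B.lo = [-26.8-3.4, -18.4-3.4, -18.9+0] = [-30.200,-21.800,-18.900]
hi = A.hi+B.hi = [3+3.4, 11.4+3.4, 10.9+2.4] = [6.400,14.800,13.300]
diag = √(36.6²+36.6²+32.2²) = √3715.96 = 60.959

min=[-30.200,-21.800,-18.900] max=[6.400,14.800,13.300] diag=60.959


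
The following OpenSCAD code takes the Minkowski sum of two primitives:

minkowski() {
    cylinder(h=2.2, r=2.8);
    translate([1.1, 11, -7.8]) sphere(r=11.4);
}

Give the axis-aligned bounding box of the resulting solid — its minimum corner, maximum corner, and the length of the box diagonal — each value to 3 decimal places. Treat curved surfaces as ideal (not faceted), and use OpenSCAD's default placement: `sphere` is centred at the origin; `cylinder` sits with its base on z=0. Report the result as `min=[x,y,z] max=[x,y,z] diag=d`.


min=[-13.100,-3.200,-19.200] max=[15.300,25.200,5.800] diag=47.309

A = translate([1.1, 11, -7.8]) sphere(r=11.4) → bbox [-10.3,-0.4,-19.2] .. [12.5,22.4,3.6]
B = cylinder(h=2.2, r=2.8) → bbox [-2.8,-2.8,0] .. [2.8,2.8,2.2]
lo = A.lo+B.lo = [-10.3-2.8, -0.4-2.8, -19.2+0] = [-13.100,-3.200,-19.200]
hi = A.hi+B.hi = [12.5+2.8, 22.4+2.8, 3.6+2.2] = [15.300,25.200,5.800]
diag = √(28.4²+28.4²+25²) = √2238.12 = 47.309


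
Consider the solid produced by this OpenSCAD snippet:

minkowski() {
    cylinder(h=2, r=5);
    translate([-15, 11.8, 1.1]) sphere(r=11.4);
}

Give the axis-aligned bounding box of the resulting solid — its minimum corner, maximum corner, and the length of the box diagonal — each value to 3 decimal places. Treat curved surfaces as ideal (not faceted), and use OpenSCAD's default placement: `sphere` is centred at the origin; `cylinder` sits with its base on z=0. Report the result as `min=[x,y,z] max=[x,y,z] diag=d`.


min=[-31.400,-4.600,-10.300] max=[1.400,28.200,14.500] diag=52.600

A = translate([-15, 11.8, 1.1]) sphere(r=11.4) → bbox [-26.4,0.4,-10.3] .. [-3.6,23.2,12.5]
B = cylinder(h=2, r=5) → bbox [-5,-5,0] .. [5,5,2]
lo = A.lo+B.lo = [-26.4-5, 0.4-5, -10.3+0] = [-31.400,-4.600,-10.300]
hi = A.hi+B.hi = [-3.6+5, 23.2+5, 12.5+2] = [1.400,28.200,14.500]
diag = √(32.8²+32.8²+24.8²) = √2766.72 = 52.600


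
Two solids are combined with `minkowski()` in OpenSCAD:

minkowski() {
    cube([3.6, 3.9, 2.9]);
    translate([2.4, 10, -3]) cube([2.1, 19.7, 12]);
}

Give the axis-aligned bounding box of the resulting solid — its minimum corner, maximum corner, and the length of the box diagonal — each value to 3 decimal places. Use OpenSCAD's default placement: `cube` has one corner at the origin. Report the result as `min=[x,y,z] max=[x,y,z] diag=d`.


min=[2.400,10.000,-3.000] max=[8.100,33.600,11.900] diag=28.486

A = translate([2.4, 10, -3]) cube([2.1, 19.7, 12]) → bbox [2.4,10,-3] .. [4.5,29.7,9]
B = cube([3.6, 3.9, 2.9]) → bbox [0,0,0] .. [3.6,3.9,2.9]
lo = A.lo+B.lo = [2.4+0, 10+0, -3+0] = [2.400,10.000,-3.000]
hi = A.hi+B.hi = [4.5+3.6, 29.7+3.9, 9+2.9] = [8.100,33.600,11.900]
diag = √(5.7²+23.6²+14.9²) = √811.46 = 28.486


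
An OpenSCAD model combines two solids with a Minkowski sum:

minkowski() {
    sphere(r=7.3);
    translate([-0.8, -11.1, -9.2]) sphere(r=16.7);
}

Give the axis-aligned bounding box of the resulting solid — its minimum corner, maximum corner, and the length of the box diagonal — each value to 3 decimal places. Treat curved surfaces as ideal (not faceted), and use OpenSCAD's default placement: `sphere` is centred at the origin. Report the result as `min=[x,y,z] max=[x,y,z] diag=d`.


A = translate([-0.8, -11.1, -9.2]) sphere(r=16.7) → bbox [-17.5,-27.8,-25.9] .. [15.9,5.6,7.5]
B = sphere(r=7.3) → bbox [-7.3,-7.3,-7.3] .. [7.3,7.3,7.3]
lo = A.lo+B.lo = [-17.5-7.3, -27.8-7.3, -25.9-7.3] = [-24.800,-35.100,-33.200]
hi = A.hi+B.hi = [15.9+7.3, 5.6+7.3, 7.5+7.3] = [23.200,12.900,14.800]
diag = √(48²+48²+48²) = √6912 = 83.138

min=[-24.800,-35.100,-33.200] max=[23.200,12.900,14.800] diag=83.138


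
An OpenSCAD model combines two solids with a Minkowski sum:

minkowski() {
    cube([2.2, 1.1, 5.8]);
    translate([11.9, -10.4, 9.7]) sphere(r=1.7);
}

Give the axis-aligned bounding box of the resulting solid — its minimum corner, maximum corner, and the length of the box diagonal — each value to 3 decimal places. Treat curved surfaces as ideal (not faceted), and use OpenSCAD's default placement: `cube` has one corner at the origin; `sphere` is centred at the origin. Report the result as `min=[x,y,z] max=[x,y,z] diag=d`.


min=[10.200,-12.100,8.000] max=[15.800,-7.600,17.200] diag=11.673

A = translate([11.9, -10.4, 9.7]) sphere(r=1.7) → bbox [10.2,-12.1,8] .. [13.6,-8.7,11.4]
B = cube([2.2, 1.1, 5.8]) → bbox [0,0,0] .. [2.2,1.1,5.8]
lo = A.lo+B.lo = [10.2+0, -12.1+0, 8+0] = [10.200,-12.100,8.000]
hi = A.hi+B.hi = [13.6+2.2, -8.7+1.1, 11.4+5.8] = [15.800,-7.600,17.200]
diag = √(5.6²+4.5²+9.2²) = √136.25 = 11.673


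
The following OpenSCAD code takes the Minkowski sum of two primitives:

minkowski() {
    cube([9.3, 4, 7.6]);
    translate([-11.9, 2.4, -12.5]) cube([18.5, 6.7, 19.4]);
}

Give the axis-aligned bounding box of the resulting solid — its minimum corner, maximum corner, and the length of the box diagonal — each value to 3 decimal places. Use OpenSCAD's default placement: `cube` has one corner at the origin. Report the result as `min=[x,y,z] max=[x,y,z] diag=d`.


A = translate([-11.9, 2.4, -12.5]) cube([18.5, 6.7, 19.4]) → bbox [-11.9,2.4,-12.5] .. [6.6,9.1,6.9]
B = cube([9.3, 4, 7.6]) → bbox [0,0,0] .. [9.3,4,7.6]
lo = A.lo+B.lo = [-11.9+0, 2.4+0, -12.5+0] = [-11.900,2.400,-12.500]
hi = A.hi+B.hi = [6.6+9.3, 9.1+4, 6.9+7.6] = [15.900,13.100,14.500]
diag = √(27.8²+10.7²+27²) = √1616.33 = 40.204

min=[-11.900,2.400,-12.500] max=[15.900,13.100,14.500] diag=40.204


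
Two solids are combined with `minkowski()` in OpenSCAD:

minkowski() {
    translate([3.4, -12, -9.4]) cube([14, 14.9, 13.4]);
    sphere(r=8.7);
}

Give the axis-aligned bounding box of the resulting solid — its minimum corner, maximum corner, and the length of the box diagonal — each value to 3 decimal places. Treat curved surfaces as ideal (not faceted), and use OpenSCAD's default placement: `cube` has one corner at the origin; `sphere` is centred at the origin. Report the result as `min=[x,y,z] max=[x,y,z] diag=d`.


min=[-5.300,-20.700,-18.100] max=[26.100,11.600,12.700] diag=54.570

A = translate([3.4, -12, -9.4]) cube([14, 14.9, 13.4]) → bbox [3.4,-12,-9.4] .. [17.4,2.9,4]
B = sphere(r=8.7) → bbox [-8.7,-8.7,-8.7] .. [8.7,8.7,8.7]
lo = A.lo+B.lo = [3.4-8.7, -12-8.7, -9.4-8.7] = [-5.300,-20.700,-18.100]
hi = A.hi+B.hi = [17.4+8.7, 2.9+8.7, 4+8.7] = [26.100,11.600,12.700]
diag = √(31.4²+32.3²+30.8²) = √2977.89 = 54.570


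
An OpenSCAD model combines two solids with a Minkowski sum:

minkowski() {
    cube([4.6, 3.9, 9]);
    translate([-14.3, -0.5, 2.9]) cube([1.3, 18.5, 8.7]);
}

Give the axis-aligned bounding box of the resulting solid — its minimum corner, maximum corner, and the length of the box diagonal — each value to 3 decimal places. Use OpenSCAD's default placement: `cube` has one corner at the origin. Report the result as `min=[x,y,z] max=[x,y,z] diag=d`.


A = translate([-14.3, -0.5, 2.9]) cube([1.3, 18.5, 8.7]) → bbox [-14.3,-0.5,2.9] .. [-13,18,11.6]
B = cube([4.6, 3.9, 9]) → bbox [0,0,0] .. [4.6,3.9,9]
lo = A.lo+B.lo = [-14.3+0, -0.5+0, 2.9+0] = [-14.300,-0.500,2.900]
hi = A.hi+B.hi = [-13+4.6, 18+3.9, 11.6+9] = [-8.400,21.900,20.600]
diag = √(5.9²+22.4²+17.7²) = √849.86 = 29.152

min=[-14.300,-0.500,2.900] max=[-8.400,21.900,20.600] diag=29.152


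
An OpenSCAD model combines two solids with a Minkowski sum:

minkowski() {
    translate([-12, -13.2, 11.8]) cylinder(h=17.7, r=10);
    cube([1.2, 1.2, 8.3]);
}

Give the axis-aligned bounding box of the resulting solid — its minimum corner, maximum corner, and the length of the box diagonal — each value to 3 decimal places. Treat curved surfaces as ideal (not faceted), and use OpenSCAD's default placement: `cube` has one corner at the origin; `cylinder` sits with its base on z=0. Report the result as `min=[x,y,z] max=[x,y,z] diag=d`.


A = translate([-12, -13.2, 11.8]) cylinder(h=17.7, r=10) → bbox [-22,-23.2,11.8] .. [-2,-3.2,29.5]
B = cube([1.2, 1.2, 8.3]) → bbox [0,0,0] .. [1.2,1.2,8.3]
lo = A.lo+B.lo = [-22+0, -23.2+0, 11.8+0] = [-22.000,-23.200,11.800]
hi = A.hi+B.hi = [-2+1.2, -3.2+1.2, 29.5+8.3] = [-0.800,-2.000,37.800]
diag = √(21.2²+21.2²+26²) = √1574.88 = 39.685

min=[-22.000,-23.200,11.800] max=[-0.800,-2.000,37.800] diag=39.685


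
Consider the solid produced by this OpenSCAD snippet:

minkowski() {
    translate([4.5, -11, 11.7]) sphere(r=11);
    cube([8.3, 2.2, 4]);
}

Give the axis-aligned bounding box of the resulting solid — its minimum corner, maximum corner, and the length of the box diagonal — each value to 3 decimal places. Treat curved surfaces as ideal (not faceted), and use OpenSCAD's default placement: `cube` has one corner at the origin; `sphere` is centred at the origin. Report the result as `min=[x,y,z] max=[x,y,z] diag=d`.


min=[-6.500,-22.000,0.700] max=[23.800,2.200,26.700] diag=46.688

A = translate([4.5, -11, 11.7]) sphere(r=11) → bbox [-6.5,-22,0.7] .. [15.5,0,22.7]
B = cube([8.3, 2.2, 4]) → bbox [0,0,0] .. [8.3,2.2,4]
lo = A.lo+B.lo = [-6.5+0, -22+0, 0.7+0] = [-6.500,-22.000,0.700]
hi = A.hi+B.hi = [15.5+8.3, 0+2.2, 22.7+4] = [23.800,2.200,26.700]
diag = √(30.3²+24.2²+26²) = √2179.73 = 46.688


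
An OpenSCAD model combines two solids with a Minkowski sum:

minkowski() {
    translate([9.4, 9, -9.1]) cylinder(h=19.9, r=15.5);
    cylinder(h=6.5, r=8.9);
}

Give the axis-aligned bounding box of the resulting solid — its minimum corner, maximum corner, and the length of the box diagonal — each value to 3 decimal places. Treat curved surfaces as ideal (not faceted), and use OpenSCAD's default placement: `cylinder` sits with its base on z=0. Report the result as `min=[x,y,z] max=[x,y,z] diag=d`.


A = translate([9.4, 9, -9.1]) cylinder(h=19.9, r=15.5) → bbox [-6.1,-6.5,-9.1] .. [24.9,24.5,10.8]
B = cylinder(h=6.5, r=8.9) → bbox [-8.9,-8.9,0] .. [8.9,8.9,6.5]
lo = A.lo+B.lo = [-6.1-8.9, -6.5-8.9, -9.1+0] = [-15.000,-15.400,-9.100]
hi = A.hi+B.hi = [24.9+8.9, 24.5+8.9, 10.8+6.5] = [33.800,33.400,17.300]
diag = √(48.8²+48.8²+26.4²) = √5459.84 = 73.891

min=[-15.000,-15.400,-9.100] max=[33.800,33.400,17.300] diag=73.891


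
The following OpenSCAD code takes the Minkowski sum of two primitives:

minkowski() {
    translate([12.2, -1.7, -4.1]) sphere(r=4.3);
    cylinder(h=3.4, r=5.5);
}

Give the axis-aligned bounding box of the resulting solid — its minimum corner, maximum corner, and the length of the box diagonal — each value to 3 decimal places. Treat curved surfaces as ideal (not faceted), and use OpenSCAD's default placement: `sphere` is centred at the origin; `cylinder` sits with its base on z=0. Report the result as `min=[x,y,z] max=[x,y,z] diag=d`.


min=[2.400,-11.500,-8.400] max=[22.000,8.100,3.600] diag=30.205

A = translate([12.2, -1.7, -4.1]) sphere(r=4.3) → bbox [7.9,-6,-8.4] .. [16.5,2.6,0.2]
B = cylinder(h=3.4, r=5.5) → bbox [-5.5,-5.5,0] .. [5.5,5.5,3.4]
lo = A.lo+B.lo = [7.9-5.5, -6-5.5, -8.4+0] = [2.400,-11.500,-8.400]
hi = A.hi+B.hi = [16.5+5.5, 2.6+5.5, 0.2+3.4] = [22.000,8.100,3.600]
diag = √(19.6²+19.6²+12²) = √912.32 = 30.205


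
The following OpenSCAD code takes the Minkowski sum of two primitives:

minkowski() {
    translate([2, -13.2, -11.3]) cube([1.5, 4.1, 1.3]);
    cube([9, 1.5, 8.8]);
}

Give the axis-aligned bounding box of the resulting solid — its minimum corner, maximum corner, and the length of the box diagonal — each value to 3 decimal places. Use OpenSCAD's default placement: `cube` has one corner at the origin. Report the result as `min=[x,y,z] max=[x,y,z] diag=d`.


A = translate([2, -13.2, -11.3]) cube([1.5, 4.1, 1.3]) → bbox [2,-13.2,-11.3] .. [3.5,-9.1,-10]
B = cube([9, 1.5, 8.8]) → bbox [0,0,0] .. [9,1.5,8.8]
lo = A.lo+B.lo = [2+0, -13.2+0, -11.3+0] = [2.000,-13.200,-11.300]
hi = A.hi+B.hi = [3.5+9, -9.1+1.5, -10+8.8] = [12.500,-7.600,-1.200]
diag = √(10.5²+5.6²+10.1²) = √243.62 = 15.608

min=[2.000,-13.200,-11.300] max=[12.500,-7.600,-1.200] diag=15.608


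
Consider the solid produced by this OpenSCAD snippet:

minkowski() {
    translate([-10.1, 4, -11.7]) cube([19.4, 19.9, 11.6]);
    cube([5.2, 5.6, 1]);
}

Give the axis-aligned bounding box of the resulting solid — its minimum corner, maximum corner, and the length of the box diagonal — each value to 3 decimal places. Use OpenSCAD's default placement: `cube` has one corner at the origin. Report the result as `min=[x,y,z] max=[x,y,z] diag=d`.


A = translate([-10.1, 4, -11.7]) cube([19.4, 19.9, 11.6]) → bbox [-10.1,4,-11.7] .. [9.3,23.9,-0.1]
B = cube([5.2, 5.6, 1]) → bbox [0,0,0] .. [5.2,5.6,1]
lo = A.lo+B.lo = [-10.1+0, 4+0, -11.7+0] = [-10.100,4.000,-11.700]
hi = A.hi+B.hi = [9.3+5.2, 23.9+5.6, -0.1+1] = [14.500,29.500,0.900]
diag = √(24.6²+25.5²+12.6²) = √1414.17 = 37.605

min=[-10.100,4.000,-11.700] max=[14.500,29.500,0.900] diag=37.605


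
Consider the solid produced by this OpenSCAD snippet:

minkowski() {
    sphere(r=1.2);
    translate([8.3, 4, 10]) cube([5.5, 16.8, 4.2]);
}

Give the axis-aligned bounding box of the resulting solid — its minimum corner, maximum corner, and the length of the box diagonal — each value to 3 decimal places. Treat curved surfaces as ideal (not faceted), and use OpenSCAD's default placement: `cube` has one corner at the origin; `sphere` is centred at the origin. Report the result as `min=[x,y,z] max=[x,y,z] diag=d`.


min=[7.100,2.800,8.800] max=[15.000,22.000,15.400] diag=21.786

A = translate([8.3, 4, 10]) cube([5.5, 16.8, 4.2]) → bbox [8.3,4,10] .. [13.8,20.8,14.2]
B = sphere(r=1.2) → bbox [-1.2,-1.2,-1.2] .. [1.2,1.2,1.2]
lo = A.lo+B.lo = [8.3-1.2, 4-1.2, 10-1.2] = [7.100,2.800,8.800]
hi = A.hi+B.hi = [13.8+1.2, 20.8+1.2, 14.2+1.2] = [15.000,22.000,15.400]
diag = √(7.9²+19.2²+6.6²) = √474.61 = 21.786


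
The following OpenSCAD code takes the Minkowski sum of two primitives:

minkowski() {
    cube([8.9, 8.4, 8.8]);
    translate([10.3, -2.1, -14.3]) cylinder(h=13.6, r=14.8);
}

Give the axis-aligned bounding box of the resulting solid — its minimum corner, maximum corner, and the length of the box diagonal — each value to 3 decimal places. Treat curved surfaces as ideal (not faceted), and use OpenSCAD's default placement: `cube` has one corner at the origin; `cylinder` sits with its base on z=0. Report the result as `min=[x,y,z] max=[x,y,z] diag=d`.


min=[-4.500,-16.900,-14.300] max=[34.000,21.100,8.100] diag=58.549

A = translate([10.3, -2.1, -14.3]) cylinder(h=13.6, r=14.8) → bbox [-4.5,-16.9,-14.3] .. [25.1,12.7,-0.7]
B = cube([8.9, 8.4, 8.8]) → bbox [0,0,0] .. [8.9,8.4,8.8]
lo = A.lo+B.lo = [-4.5+0, -16.9+0, -14.3+0] = [-4.500,-16.900,-14.300]
hi = A.hi+B.hi = [25.1+8.9, 12.7+8.4, -0.7+8.8] = [34.000,21.100,8.100]
diag = √(38.5²+38²+22.4²) = √3428.01 = 58.549


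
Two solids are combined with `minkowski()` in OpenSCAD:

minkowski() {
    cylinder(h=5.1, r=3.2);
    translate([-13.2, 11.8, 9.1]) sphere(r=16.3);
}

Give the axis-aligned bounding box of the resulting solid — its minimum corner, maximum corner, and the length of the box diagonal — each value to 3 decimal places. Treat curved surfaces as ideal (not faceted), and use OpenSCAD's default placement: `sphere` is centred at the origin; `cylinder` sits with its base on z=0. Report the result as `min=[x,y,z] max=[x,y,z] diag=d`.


A = translate([-13.2, 11.8, 9.1]) sphere(r=16.3) → bbox [-29.5,-4.5,-7.2] .. [3.1,28.1,25.4]
B = cylinder(h=5.1, r=3.2) → bbox [-3.2,-3.2,0] .. [3.2,3.2,5.1]
lo = A.lo+B.lo = [-29.5-3.2, -4.5-3.2, -7.2+0] = [-32.700,-7.700,-7.200]
hi = A.hi+B.hi = [3.1+3.2, 28.1+3.2, 25.4+5.1] = [6.300,31.300,30.500]
diag = √(39²+39²+37.7²) = √4463.29 = 66.808

min=[-32.700,-7.700,-7.200] max=[6.300,31.300,30.500] diag=66.808


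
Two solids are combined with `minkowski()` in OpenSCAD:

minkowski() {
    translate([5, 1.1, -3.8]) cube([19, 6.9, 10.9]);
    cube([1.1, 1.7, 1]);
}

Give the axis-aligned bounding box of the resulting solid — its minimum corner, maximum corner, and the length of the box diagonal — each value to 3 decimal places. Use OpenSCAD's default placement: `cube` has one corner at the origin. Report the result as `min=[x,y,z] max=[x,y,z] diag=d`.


min=[5.000,1.100,-3.800] max=[25.100,9.700,8.100] diag=24.891

A = translate([5, 1.1, -3.8]) cube([19, 6.9, 10.9]) → bbox [5,1.1,-3.8] .. [24,8,7.1]
B = cube([1.1, 1.7, 1]) → bbox [0,0,0] .. [1.1,1.7,1]
lo = A.lo+B.lo = [5+0, 1.1+0, -3.8+0] = [5.000,1.100,-3.800]
hi = A.hi+B.hi = [24+1.1, 8+1.7, 7.1+1] = [25.100,9.700,8.100]
diag = √(20.1²+8.6²+11.9²) = √619.58 = 24.891


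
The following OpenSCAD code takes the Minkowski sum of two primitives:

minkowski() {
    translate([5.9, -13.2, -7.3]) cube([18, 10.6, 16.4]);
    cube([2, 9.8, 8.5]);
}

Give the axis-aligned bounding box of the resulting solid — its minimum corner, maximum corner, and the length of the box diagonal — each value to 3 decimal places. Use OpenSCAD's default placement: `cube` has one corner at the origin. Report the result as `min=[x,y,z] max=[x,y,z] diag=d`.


min=[5.900,-13.200,-7.300] max=[25.900,7.200,17.600] diag=37.897

A = translate([5.9, -13.2, -7.3]) cube([18, 10.6, 16.4]) → bbox [5.9,-13.2,-7.3] .. [23.9,-2.6,9.1]
B = cube([2, 9.8, 8.5]) → bbox [0,0,0] .. [2,9.8,8.5]
lo = A.lo+B.lo = [5.9+0, -13.2+0, -7.3+0] = [5.900,-13.200,-7.300]
hi = A.hi+B.hi = [23.9+2, -2.6+9.8, 9.1+8.5] = [25.900,7.200,17.600]
diag = √(20²+20.4²+24.9²) = √1436.17 = 37.897


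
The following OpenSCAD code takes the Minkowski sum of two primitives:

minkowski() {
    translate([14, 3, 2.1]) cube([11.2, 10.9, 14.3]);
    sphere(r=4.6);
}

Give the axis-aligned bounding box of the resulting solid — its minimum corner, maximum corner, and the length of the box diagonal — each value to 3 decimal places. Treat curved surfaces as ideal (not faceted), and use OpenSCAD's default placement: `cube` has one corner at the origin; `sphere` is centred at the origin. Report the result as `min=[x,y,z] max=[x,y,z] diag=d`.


A = translate([14, 3, 2.1]) cube([11.2, 10.9, 14.3]) → bbox [14,3,2.1] .. [25.2,13.9,16.4]
B = sphere(r=4.6) → bbox [-4.6,-4.6,-4.6] .. [4.6,4.6,4.6]
lo = A.lo+B.lo = [14-4.6, 3-4.6, 2.1-4.6] = [9.400,-1.600,-2.500]
hi = A.hi+B.hi = [25.2+4.6, 13.9+4.6, 16.4+4.6] = [29.800,18.500,21.000]
diag = √(20.4²+20.1²+23.5²) = √1372.42 = 37.046

min=[9.400,-1.600,-2.500] max=[29.800,18.500,21.000] diag=37.046


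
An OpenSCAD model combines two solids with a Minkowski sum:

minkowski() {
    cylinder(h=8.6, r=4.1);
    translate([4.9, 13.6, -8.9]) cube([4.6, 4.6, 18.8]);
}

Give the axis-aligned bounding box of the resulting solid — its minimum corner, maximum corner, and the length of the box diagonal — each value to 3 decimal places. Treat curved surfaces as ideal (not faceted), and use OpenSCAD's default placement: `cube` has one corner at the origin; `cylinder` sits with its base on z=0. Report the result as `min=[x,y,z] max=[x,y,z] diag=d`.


A = translate([4.9, 13.6, -8.9]) cube([4.6, 4.6, 18.8]) → bbox [4.9,13.6,-8.9] .. [9.5,18.2,9.9]
B = cylinder(h=8.6, r=4.1) → bbox [-4.1,-4.1,0] .. [4.1,4.1,8.6]
lo = A.lo+B.lo = [4.9-4.1, 13.6-4.1, -8.9+0] = [0.800,9.500,-8.900]
hi = A.hi+B.hi = [9.5+4.1, 18.2+4.1, 9.9+8.6] = [13.600,22.300,18.500]
diag = √(12.8²+12.8²+27.4²) = √1078.44 = 32.840

min=[0.800,9.500,-8.900] max=[13.600,22.300,18.500] diag=32.840


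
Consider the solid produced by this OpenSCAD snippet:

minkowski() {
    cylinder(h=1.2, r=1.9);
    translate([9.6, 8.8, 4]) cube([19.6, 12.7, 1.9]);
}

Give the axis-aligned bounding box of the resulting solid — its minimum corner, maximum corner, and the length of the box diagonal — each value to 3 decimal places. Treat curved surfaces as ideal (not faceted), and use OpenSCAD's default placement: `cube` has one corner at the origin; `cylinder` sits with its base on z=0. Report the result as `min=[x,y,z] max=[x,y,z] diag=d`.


min=[7.700,6.900,4.000] max=[31.100,23.400,7.100] diag=28.800

A = translate([9.6, 8.8, 4]) cube([19.6, 12.7, 1.9]) → bbox [9.6,8.8,4] .. [29.2,21.5,5.9]
B = cylinder(h=1.2, r=1.9) → bbox [-1.9,-1.9,0] .. [1.9,1.9,1.2]
lo = A.lo+B.lo = [9.6-1.9, 8.8-1.9, 4+0] = [7.700,6.900,4.000]
hi = A.hi+B.hi = [29.2+1.9, 21.5+1.9, 5.9+1.2] = [31.100,23.400,7.100]
diag = √(23.4²+16.5²+3.1²) = √829.42 = 28.800


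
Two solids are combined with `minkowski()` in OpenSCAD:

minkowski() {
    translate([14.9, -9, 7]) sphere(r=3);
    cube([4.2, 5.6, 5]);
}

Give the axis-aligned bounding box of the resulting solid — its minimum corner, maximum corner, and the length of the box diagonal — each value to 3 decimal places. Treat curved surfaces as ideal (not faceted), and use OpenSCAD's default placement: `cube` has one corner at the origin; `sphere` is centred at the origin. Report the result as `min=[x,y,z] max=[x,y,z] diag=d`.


min=[11.900,-12.000,4.000] max=[22.100,-0.400,15.000] diag=18.963

A = translate([14.9, -9, 7]) sphere(r=3) → bbox [11.9,-12,4] .. [17.9,-6,10]
B = cube([4.2, 5.6, 5]) → bbox [0,0,0] .. [4.2,5.6,5]
lo = A.lo+B.lo = [11.9+0, -12+0, 4+0] = [11.900,-12.000,4.000]
hi = A.hi+B.hi = [17.9+4.2, -6+5.6, 10+5] = [22.100,-0.400,15.000]
diag = √(10.2²+11.6²+11²) = √359.6 = 18.963


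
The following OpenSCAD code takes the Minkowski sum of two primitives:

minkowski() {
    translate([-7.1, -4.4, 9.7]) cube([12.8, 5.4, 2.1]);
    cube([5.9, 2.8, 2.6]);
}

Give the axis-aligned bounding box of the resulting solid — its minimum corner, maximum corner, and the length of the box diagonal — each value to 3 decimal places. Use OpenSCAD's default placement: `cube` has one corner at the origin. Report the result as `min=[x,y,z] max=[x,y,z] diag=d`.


A = translate([-7.1, -4.4, 9.7]) cube([12.8, 5.4, 2.1]) → bbox [-7.1,-4.4,9.7] .. [5.7,1,11.8]
B = cube([5.9, 2.8, 2.6]) → bbox [0,0,0] .. [5.9,2.8,2.6]
lo = A.lo+B.lo = [-7.1+0, -4.4+0, 9.7+0] = [-7.100,-4.400,9.700]
hi = A.hi+B.hi = [5.7+5.9, 1+2.8, 11.8+2.6] = [11.600,3.800,14.400]
diag = √(18.7²+8.2²+4.7²) = √439.02 = 20.953

min=[-7.100,-4.400,9.700] max=[11.600,3.800,14.400] diag=20.953


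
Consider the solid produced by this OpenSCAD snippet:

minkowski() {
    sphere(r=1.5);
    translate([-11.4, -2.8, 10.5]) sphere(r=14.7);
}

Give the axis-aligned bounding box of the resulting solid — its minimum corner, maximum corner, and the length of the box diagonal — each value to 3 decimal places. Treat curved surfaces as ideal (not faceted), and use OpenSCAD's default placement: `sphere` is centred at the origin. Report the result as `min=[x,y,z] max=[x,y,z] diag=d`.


A = translate([-11.4, -2.8, 10.5]) sphere(r=14.7) → bbox [-26.1,-17.5,-4.2] .. [3.3,11.9,25.2]
B = sphere(r=1.5) → bbox [-1.5,-1.5,-1.5] .. [1.5,1.5,1.5]
lo = A.lo+B.lo = [-26.1-1.5, -17.5-1.5, -4.2-1.5] = [-27.600,-19.000,-5.700]
hi = A.hi+B.hi = [3.3+1.5, 11.9+1.5, 25.2+1.5] = [4.800,13.400,26.700]
diag = √(32.4²+32.4²+32.4²) = √3149.28 = 56.118

min=[-27.600,-19.000,-5.700] max=[4.800,13.400,26.700] diag=56.118


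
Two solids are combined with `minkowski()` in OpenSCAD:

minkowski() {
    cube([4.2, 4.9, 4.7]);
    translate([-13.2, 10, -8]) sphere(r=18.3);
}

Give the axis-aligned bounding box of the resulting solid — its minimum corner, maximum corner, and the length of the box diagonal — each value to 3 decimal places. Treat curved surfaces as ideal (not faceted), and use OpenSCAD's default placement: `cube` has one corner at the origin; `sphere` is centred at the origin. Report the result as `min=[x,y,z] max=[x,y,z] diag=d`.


min=[-31.500,-8.300,-26.300] max=[9.300,33.200,15.000] diag=71.362

A = translate([-13.2, 10, -8]) sphere(r=18.3) → bbox [-31.5,-8.3,-26.3] .. [5.1,28.3,10.3]
B = cube([4.2, 4.9, 4.7]) → bbox [0,0,0] .. [4.2,4.9,4.7]
lo = A.lo+B.lo = [-31.5+0, -8.3+0, -26.3+0] = [-31.500,-8.300,-26.300]
hi = A.hi+B.hi = [5.1+4.2, 28.3+4.9, 10.3+4.7] = [9.300,33.200,15.000]
diag = √(40.8²+41.5²+41.3²) = √5092.58 = 71.362


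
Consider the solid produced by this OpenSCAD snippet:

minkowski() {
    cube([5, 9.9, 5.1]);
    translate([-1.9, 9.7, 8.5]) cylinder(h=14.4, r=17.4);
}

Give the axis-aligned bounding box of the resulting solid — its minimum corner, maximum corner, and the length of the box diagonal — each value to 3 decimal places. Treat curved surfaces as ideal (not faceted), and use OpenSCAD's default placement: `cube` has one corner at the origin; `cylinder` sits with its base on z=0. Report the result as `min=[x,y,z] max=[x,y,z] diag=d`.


A = translate([-1.9, 9.7, 8.5]) cylinder(h=14.4, r=17.4) → bbox [-19.3,-7.7,8.5] .. [15.5,27.1,22.9]
B = cube([5, 9.9, 5.1]) → bbox [0,0,0] .. [5,9.9,5.1]
lo = A.lo+B.lo = [-19.3+0, -7.7+0, 8.5+0] = [-19.300,-7.700,8.500]
hi = A.hi+B.hi = [15.5+5, 27.1+9.9, 22.9+5.1] = [20.500,37.000,28.000]
diag = √(39.8²+44.7²+19.5²) = √3962.38 = 62.947

min=[-19.300,-7.700,8.500] max=[20.500,37.000,28.000] diag=62.947


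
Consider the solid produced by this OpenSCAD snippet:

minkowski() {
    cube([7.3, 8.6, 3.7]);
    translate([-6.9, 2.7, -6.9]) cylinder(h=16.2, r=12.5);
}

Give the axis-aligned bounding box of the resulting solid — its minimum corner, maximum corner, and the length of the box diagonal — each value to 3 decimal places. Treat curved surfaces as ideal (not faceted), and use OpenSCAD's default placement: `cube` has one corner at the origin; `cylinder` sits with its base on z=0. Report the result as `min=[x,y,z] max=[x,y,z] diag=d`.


min=[-19.400,-9.800,-6.900] max=[12.900,23.800,13.000] diag=50.678

A = translate([-6.9, 2.7, -6.9]) cylinder(h=16.2, r=12.5) → bbox [-19.4,-9.8,-6.9] .. [5.6,15.2,9.3]
B = cube([7.3, 8.6, 3.7]) → bbox [0,0,0] .. [7.3,8.6,3.7]
lo = A.lo+B.lo = [-19.4+0, -9.8+0, -6.9+0] = [-19.400,-9.800,-6.900]
hi = A.hi+B.hi = [5.6+7.3, 15.2+8.6, 9.3+3.7] = [12.900,23.800,13.000]
diag = √(32.3²+33.6²+19.9²) = √2568.26 = 50.678


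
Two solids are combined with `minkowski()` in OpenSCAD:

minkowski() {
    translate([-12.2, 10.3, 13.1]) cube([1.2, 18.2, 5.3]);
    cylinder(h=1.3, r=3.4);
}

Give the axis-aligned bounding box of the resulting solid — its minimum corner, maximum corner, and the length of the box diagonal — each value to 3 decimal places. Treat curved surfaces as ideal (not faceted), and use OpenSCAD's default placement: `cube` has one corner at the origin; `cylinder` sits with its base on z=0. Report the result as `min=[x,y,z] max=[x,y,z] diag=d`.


min=[-15.600,6.900,13.100] max=[-7.600,31.900,19.700] diag=27.066

A = translate([-12.2, 10.3, 13.1]) cube([1.2, 18.2, 5.3]) → bbox [-12.2,10.3,13.1] .. [-11,28.5,18.4]
B = cylinder(h=1.3, r=3.4) → bbox [-3.4,-3.4,0] .. [3.4,3.4,1.3]
lo = A.lo+B.lo = [-12.2-3.4, 10.3-3.4, 13.1+0] = [-15.600,6.900,13.100]
hi = A.hi+B.hi = [-11+3.4, 28.5+3.4, 18.4+1.3] = [-7.600,31.900,19.700]
diag = √(8²+25²+6.6²) = √732.56 = 27.066


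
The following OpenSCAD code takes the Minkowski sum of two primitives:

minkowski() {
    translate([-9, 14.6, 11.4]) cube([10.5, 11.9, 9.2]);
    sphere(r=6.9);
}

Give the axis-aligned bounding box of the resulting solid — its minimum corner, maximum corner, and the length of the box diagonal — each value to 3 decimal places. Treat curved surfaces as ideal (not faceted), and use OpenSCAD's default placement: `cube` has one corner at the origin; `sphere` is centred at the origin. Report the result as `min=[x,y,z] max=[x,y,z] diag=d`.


A = translate([-9, 14.6, 11.4]) cube([10.5, 11.9, 9.2]) → bbox [-9,14.6,11.4] .. [1.5,26.5,20.6]
B = sphere(r=6.9) → bbox [-6.9,-6.9,-6.9] .. [6.9,6.9,6.9]
lo = A.lo+B.lo = [-9-6.9, 14.6-6.9, 11.4-6.9] = [-15.900,7.700,4.500]
hi = A.hi+B.hi = [1.5+6.9, 26.5+6.9, 20.6+6.9] = [8.400,33.400,27.500]
diag = √(24.3²+25.7²+23²) = √1779.98 = 42.190

min=[-15.900,7.700,4.500] max=[8.400,33.400,27.500] diag=42.190


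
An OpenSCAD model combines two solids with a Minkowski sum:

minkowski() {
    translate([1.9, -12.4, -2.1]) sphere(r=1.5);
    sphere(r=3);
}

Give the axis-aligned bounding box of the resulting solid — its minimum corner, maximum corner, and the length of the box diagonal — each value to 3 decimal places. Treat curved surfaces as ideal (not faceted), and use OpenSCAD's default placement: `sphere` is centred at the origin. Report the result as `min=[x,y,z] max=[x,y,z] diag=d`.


min=[-2.600,-16.900,-6.600] max=[6.400,-7.900,2.400] diag=15.588

A = translate([1.9, -12.4, -2.1]) sphere(r=1.5) → bbox [0.4,-13.9,-3.6] .. [3.4,-10.9,-0.6]
B = sphere(r=3) → bbox [-3,-3,-3] .. [3,3,3]
lo = A.lo+B.lo = [0.4-3, -13.9-3, -3.6-3] = [-2.600,-16.900,-6.600]
hi = A.hi+B.hi = [3.4+3, -10.9+3, -0.6+3] = [6.400,-7.900,2.400]
diag = √(9²+9²+9²) = √243 = 15.588


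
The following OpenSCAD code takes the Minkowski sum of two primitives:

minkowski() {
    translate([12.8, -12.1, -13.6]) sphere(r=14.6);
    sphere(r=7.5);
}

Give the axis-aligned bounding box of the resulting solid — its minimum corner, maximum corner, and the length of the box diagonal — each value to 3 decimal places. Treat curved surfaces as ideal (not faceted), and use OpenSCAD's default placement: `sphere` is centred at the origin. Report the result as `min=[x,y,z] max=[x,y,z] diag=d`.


min=[-9.300,-34.200,-35.700] max=[34.900,10.000,8.500] diag=76.557

A = translate([12.8, -12.1, -13.6]) sphere(r=14.6) → bbox [-1.8,-26.7,-28.2] .. [27.4,2.5,1]
B = sphere(r=7.5) → bbox [-7.5,-7.5,-7.5] .. [7.5,7.5,7.5]
lo = A.lo+B.lo = [-1.8-7.5, -26.7-7.5, -28.2-7.5] = [-9.300,-34.200,-35.700]
hi = A.hi+B.hi = [27.4+7.5, 2.5+7.5, 1+7.5] = [34.900,10.000,8.500]
diag = √(44.2²+44.2²+44.2²) = √5860.92 = 76.557


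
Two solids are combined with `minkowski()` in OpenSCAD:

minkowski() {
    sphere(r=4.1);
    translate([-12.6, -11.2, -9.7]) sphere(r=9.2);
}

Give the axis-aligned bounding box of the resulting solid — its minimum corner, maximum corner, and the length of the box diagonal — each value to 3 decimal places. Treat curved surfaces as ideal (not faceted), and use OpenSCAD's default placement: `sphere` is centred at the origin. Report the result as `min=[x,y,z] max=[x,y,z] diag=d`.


min=[-25.900,-24.500,-23.000] max=[0.700,2.100,3.600] diag=46.073

A = translate([-12.6, -11.2, -9.7]) sphere(r=9.2) → bbox [-21.8,-20.4,-18.9] .. [-3.4,-2,-0.5]
B = sphere(r=4.1) → bbox [-4.1,-4.1,-4.1] .. [4.1,4.1,4.1]
lo = A.lo+B.lo = [-21.8-4.1, -20.4-4.1, -18.9-4.1] = [-25.900,-24.500,-23.000]
hi = A.hi+B.hi = [-3.4+4.1, -2+4.1, -0.5+4.1] = [0.700,2.100,3.600]
diag = √(26.6²+26.6²+26.6²) = √2122.68 = 46.073


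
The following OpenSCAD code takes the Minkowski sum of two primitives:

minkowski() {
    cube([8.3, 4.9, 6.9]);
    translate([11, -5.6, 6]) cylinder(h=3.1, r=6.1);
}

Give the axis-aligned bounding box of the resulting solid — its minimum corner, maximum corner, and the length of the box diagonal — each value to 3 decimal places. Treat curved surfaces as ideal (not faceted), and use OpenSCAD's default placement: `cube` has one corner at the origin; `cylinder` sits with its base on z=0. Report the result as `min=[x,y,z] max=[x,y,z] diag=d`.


A = translate([11, -5.6, 6]) cylinder(h=3.1, r=6.1) → bbox [4.9,-11.7,6] .. [17.1,0.5,9.1]
B = cube([8.3, 4.9, 6.9]) → bbox [0,0,0] .. [8.3,4.9,6.9]
lo = A.lo+B.lo = [4.9+0, -11.7+0, 6+0] = [4.900,-11.700,6.000]
hi = A.hi+B.hi = [17.1+8.3, 0.5+4.9, 9.1+6.9] = [25.400,5.400,16.000]
diag = √(20.5²+17.1²+10²) = √812.66 = 28.507

min=[4.900,-11.700,6.000] max=[25.400,5.400,16.000] diag=28.507


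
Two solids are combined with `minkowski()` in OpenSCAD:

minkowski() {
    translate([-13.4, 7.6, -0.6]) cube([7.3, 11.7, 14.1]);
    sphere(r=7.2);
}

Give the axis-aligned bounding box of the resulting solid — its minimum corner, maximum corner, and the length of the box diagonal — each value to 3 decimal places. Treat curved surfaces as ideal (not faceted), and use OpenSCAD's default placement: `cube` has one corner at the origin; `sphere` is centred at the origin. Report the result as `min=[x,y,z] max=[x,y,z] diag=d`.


A = translate([-13.4, 7.6, -0.6]) cube([7.3, 11.7, 14.1]) → bbox [-13.4,7.6,-0.6] .. [-6.1,19.3,13.5]
B = sphere(r=7.2) → bbox [-7.2,-7.2,-7.2] .. [7.2,7.2,7.2]
lo = A.lo+B.lo = [-13.4-7.2, 7.6-7.2, -0.6-7.2] = [-20.600,0.400,-7.800]
hi = A.hi+B.hi = [-6.1+7.2, 19.3+7.2, 13.5+7.2] = [1.100,26.500,20.700]
diag = √(21.7²+26.1²+28.5²) = √1964.35 = 44.321

min=[-20.600,0.400,-7.800] max=[1.100,26.500,20.700] diag=44.321


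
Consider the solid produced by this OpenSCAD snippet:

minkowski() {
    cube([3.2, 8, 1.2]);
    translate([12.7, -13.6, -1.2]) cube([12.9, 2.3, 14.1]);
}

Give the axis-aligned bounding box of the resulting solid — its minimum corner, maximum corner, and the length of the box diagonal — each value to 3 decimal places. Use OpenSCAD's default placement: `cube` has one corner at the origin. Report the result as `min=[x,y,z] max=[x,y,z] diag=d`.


min=[12.700,-13.600,-1.200] max=[28.800,-3.300,14.100] diag=24.482

A = translate([12.7, -13.6, -1.2]) cube([12.9, 2.3, 14.1]) → bbox [12.7,-13.6,-1.2] .. [25.6,-11.3,12.9]
B = cube([3.2, 8, 1.2]) → bbox [0,0,0] .. [3.2,8,1.2]
lo = A.lo+B.lo = [12.7+0, -13.6+0, -1.2+0] = [12.700,-13.600,-1.200]
hi = A.hi+B.hi = [25.6+3.2, -11.3+8, 12.9+1.2] = [28.800,-3.300,14.100]
diag = √(16.1²+10.3²+15.3²) = √599.39 = 24.482


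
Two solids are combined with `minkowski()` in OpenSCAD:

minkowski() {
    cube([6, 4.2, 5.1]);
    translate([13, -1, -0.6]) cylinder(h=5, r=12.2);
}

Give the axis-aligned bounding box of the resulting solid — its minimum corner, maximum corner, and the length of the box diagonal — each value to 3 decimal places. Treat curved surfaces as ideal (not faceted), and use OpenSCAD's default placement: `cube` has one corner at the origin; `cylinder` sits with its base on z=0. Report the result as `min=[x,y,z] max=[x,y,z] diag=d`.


A = translate([13, -1, -0.6]) cylinder(h=5, r=12.2) → bbox [0.8,-13.2,-0.6] .. [25.2,11.2,4.4]
B = cube([6, 4.2, 5.1]) → bbox [0,0,0] .. [6,4.2,5.1]
lo = A.lo+B.lo = [0.8+0, -13.2+0, -0.6+0] = [0.800,-13.200,-0.600]
hi = A.hi+B.hi = [25.2+6, 11.2+4.2, 4.4+5.1] = [31.200,15.400,9.500]
diag = √(30.4²+28.6²+10.1²) = √1844.13 = 42.943

min=[0.800,-13.200,-0.600] max=[31.200,15.400,9.500] diag=42.943


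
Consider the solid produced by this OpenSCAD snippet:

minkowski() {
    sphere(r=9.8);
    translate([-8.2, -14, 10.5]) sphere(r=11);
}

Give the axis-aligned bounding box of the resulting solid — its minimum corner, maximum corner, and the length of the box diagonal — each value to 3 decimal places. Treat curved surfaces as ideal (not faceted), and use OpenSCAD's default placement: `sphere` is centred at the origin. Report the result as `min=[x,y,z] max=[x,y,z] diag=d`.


A = translate([-8.2, -14, 10.5]) sphere(r=11) → bbox [-19.2,-25,-0.5] .. [2.8,-3,21.5]
B = sphere(r=9.8) → bbox [-9.8,-9.8,-9.8] .. [9.8,9.8,9.8]
lo = A.lo+B.lo = [-19.2-9.8, -25-9.8, -0.5-9.8] = [-29.000,-34.800,-10.300]
hi = A.hi+B.hi = [2.8+9.8, -3+9.8, 21.5+9.8] = [12.600,6.800,31.300]
diag = √(41.6²+41.6²+41.6²) = √5191.68 = 72.053

min=[-29.000,-34.800,-10.300] max=[12.600,6.800,31.300] diag=72.053


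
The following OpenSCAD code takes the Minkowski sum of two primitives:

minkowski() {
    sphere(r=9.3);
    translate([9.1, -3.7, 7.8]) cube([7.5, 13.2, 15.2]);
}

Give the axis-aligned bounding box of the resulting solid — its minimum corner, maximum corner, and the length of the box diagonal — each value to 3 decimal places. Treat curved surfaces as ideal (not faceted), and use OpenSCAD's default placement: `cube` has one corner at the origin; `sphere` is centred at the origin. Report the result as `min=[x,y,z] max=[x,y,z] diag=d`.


min=[-0.200,-13.000,-1.500] max=[25.900,18.800,32.300] diag=53.244

A = translate([9.1, -3.7, 7.8]) cube([7.5, 13.2, 15.2]) → bbox [9.1,-3.7,7.8] .. [16.6,9.5,23]
B = sphere(r=9.3) → bbox [-9.3,-9.3,-9.3] .. [9.3,9.3,9.3]
lo = A.lo+B.lo = [9.1-9.3, -3.7-9.3, 7.8-9.3] = [-0.200,-13.000,-1.500]
hi = A.hi+B.hi = [16.6+9.3, 9.5+9.3, 23+9.3] = [25.900,18.800,32.300]
diag = √(26.1²+31.8²+33.8²) = √2834.89 = 53.244


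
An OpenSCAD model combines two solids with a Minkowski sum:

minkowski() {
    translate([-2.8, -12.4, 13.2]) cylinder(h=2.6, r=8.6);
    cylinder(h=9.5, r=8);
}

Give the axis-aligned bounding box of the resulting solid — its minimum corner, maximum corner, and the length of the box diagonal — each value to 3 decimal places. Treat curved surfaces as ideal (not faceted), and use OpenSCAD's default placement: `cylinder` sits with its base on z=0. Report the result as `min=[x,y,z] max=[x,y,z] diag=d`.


A = translate([-2.8, -12.4, 13.2]) cylinder(h=2.6, r=8.6) → bbox [-11.4,-21,13.2] .. [5.8,-3.8,15.8]
B = cylinder(h=9.5, r=8) → bbox [-8,-8,0] .. [8,8,9.5]
lo = A.lo+B.lo = [-11.4-8, -21-8, 13.2+0] = [-19.400,-29.000,13.200]
hi = A.hi+B.hi = [5.8+8, -3.8+8, 15.8+9.5] = [13.800,4.200,25.300]
diag = √(33.2²+33.2²+12.1²) = √2350.89 = 48.486

min=[-19.400,-29.000,13.200] max=[13.800,4.200,25.300] diag=48.486


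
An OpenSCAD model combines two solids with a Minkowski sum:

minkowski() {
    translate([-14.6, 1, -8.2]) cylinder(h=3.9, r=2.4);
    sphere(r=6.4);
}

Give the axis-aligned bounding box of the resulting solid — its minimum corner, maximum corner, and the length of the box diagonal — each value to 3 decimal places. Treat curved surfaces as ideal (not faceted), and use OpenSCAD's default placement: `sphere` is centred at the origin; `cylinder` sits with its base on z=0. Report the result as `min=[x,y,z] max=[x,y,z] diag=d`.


A = translate([-14.6, 1, -8.2]) cylinder(h=3.9, r=2.4) → bbox [-17,-1.4,-8.2] .. [-12.2,3.4,-4.3]
B = sphere(r=6.4) → bbox [-6.4,-6.4,-6.4] .. [6.4,6.4,6.4]
lo = A.lo+B.lo = [-17-6.4, -1.4-6.4, -8.2-6.4] = [-23.400,-7.800,-14.600]
hi = A.hi+B.hi = [-12.2+6.4, 3.4+6.4, -4.3+6.4] = [-5.800,9.800,2.100]
diag = √(17.6²+17.6²+16.7²) = √898.41 = 29.973

min=[-23.400,-7.800,-14.600] max=[-5.800,9.800,2.100] diag=29.973
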